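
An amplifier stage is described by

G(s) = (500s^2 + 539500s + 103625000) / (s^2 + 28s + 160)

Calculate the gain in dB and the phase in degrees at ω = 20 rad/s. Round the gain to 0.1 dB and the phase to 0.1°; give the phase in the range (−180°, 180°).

Substitute s = j20:
Numerator: 500(j20)^2 + 539500(j20) + 103625000 = 103425000 + j10790000
Denominator: (j20)^2 + 28(j20) + 160 = -240 + j560
|N| = √(103425000² + 10790000²) ≈ 1.0399e+08, ∠N ≈ 5.96°
|D| = √(240² + 560²) ≈ 609.26, ∠D ≈ 113.20°
|G| = 1.0399e+08 / 609.26 ≈ 1.7068e+05
Gain = 20 log₁₀(1.7068e+05) ≈ 104.64 dB
∠G = 5.96° − 113.20° = -107.24°

104.6 dB, -107.2°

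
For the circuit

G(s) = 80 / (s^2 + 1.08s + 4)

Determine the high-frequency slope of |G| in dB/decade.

-40 dB/decade

Each pole contributes −20 dB/decade at high frequency; each zero contributes +20 dB/decade.
Net: 0 zero(s) − 2 pole(s) → -40 dB/decade.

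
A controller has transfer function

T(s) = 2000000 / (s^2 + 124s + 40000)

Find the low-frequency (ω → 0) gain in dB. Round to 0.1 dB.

T(0) = 2000000 / 40000 = 50
20 log₁₀(50) ≈ 33.98 dB

34.0 dB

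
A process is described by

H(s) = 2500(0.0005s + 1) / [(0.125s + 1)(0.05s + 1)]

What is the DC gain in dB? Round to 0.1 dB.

68.0 dB

H(0) = 2500 · 1 / 1 = 2500
20 log₁₀(2500) ≈ 67.96 dB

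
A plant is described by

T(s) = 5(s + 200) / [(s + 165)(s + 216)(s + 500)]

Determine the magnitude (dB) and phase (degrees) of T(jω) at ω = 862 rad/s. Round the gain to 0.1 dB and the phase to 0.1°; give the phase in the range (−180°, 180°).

At s = jω = j862:
zero (s+200): 200 + j862 → |·| = √(200²+862²) = √783044 ≈ 884.9, ∠ = arctan(862/200) ≈ 76.94°
pole (s+165): 165 + j862 → |·| = √(165²+862²) = √770269 ≈ 877.65, ∠ = arctan(862/165) ≈ 79.16°
pole (s+216): 216 + j862 → |·| = √(216²+862²) = √789700 ≈ 888.65, ∠ = arctan(862/216) ≈ 75.93°
pole (s+500): 500 + j862 → |·| = √(500²+862²) = √993044 ≈ 996.52, ∠ = arctan(862/500) ≈ 59.88°
|T| = 5 · 884.9 / 7.7721e+08 ≈ 5.6928e-06
Gain = 20 log₁₀(5.6928e-06) ≈ -104.89 dB
∠T = 76.94° − 214.97° = -138.03°

-104.9 dB, -138.0°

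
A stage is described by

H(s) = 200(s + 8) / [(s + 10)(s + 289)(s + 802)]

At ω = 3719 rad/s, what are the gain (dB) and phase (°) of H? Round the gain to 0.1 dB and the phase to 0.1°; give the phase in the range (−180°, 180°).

-97.0 dB, -163.4°

At s = jω = j3719:
zero (s+8): 8 + j3719 → |·| = √(8²+3719²) = √13831025 ≈ 3719, ∠ = arctan(3719/8) ≈ 89.88°
pole (s+10): 10 + j3719 → |·| = √(10²+3719²) = √13831061 ≈ 3719, ∠ = arctan(3719/10) ≈ 89.85°
pole (s+289): 289 + j3719 → |·| = √(289²+3719²) = √13914482 ≈ 3730.2, ∠ = arctan(3719/289) ≈ 85.56°
pole (s+802): 802 + j3719 → |·| = √(802²+3719²) = √14474165 ≈ 3804.5, ∠ = arctan(3719/802) ≈ 77.83°
|H| = 200 · 3719 / 5.2778e+10 ≈ 1.4093e-05
Gain = 20 log₁₀(1.4093e-05) ≈ -97.02 dB
∠H = 89.88° − 253.24° = -163.36°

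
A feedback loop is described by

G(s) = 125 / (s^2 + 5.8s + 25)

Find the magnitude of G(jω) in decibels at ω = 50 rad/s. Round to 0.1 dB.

-26.0 dB

At s = jω = j50:
quadratic: (j50)² + 5.8·j50 + 25 = -2475 + j290 → |·| ≈ 2491.9, ∠ ≈ 173.32°
|G| = 125 / 2491.9 ≈ 0.050163
Gain = 20 log₁₀(0.050163) ≈ -25.99 dB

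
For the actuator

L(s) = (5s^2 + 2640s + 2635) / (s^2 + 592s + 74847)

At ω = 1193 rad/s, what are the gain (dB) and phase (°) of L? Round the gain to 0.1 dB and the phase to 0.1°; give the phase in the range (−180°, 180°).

14.2 dB, 3.8°

Substitute s = j1193:
Numerator: 5(j1193)^2 + 2640(j1193) + 2635 = -7113610 + j3149520
Denominator: (j1193)^2 + 592(j1193) + 74847 = -1348402 + j706256
|N| = √(7113610² + 3149520²) ≈ 7.7796e+06, ∠N ≈ 156.12°
|D| = √(1348402² + 706256²) ≈ 1.5222e+06, ∠D ≈ 152.36°
|L| = 7.7796e+06 / 1.5222e+06 ≈ 5.1108
Gain = 20 log₁₀(5.1108) ≈ 14.17 dB
∠L = 156.12° − 152.36° = 3.76°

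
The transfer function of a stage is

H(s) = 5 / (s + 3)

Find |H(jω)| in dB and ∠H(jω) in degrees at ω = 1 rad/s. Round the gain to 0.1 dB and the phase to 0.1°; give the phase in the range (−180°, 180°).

4.0 dB, -18.4°

At s = jω = j1:
pole (s+3): 3 + j1 → |·| = √(3²+1²) = √10 ≈ 3.1623, ∠ = arctan(1/3) ≈ 18.43°
|H| = 5 / 3.1623 ≈ 1.5811
Gain = 20 log₁₀(1.5811) ≈ 3.98 dB
∠H = 0.00° − 18.43° = -18.43°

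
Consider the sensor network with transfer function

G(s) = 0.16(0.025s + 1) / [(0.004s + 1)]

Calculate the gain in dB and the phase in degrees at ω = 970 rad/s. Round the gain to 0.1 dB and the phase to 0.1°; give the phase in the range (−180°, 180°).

-0.3 dB, 12.1°

At ω = 970 rad/s:
zero (1 + j970·0.025) = 1 + j24.25 → |·| ≈ 24.271, ∠ ≈ 87.64°
pole (1 + j970·0.004) = 1 + j3.88 → |·| ≈ 4.0068, ∠ ≈ 75.55°
|G| = 0.16 · 24.271 / (4.0068) ≈ 0.96919
Gain = 20 log₁₀(0.96919) ≈ -0.27 dB
∠G = (87.64°) − (75.55°) = 12.09°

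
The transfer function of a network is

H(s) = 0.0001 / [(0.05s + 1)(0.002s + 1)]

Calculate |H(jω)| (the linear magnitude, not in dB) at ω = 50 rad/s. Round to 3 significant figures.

At ω = 50 rad/s:
pole (1 + j50·0.05) = 1 + j2.5 → |·| ≈ 2.6926, ∠ ≈ 68.20°
pole (1 + j50·0.002) = 1 + j0.1 → |·| ≈ 1.005, ∠ ≈ 5.71°
|H| = 0.0001 · 1 / (2.6926 · 1.005) ≈ 3.6954e-05

3.70e-05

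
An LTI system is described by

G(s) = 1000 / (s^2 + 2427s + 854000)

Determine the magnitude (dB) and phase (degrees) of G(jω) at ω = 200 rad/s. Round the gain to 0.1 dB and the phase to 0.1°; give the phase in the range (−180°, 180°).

Substitute s = j200:
Numerator: 1000 = 1000 + j0
Denominator: (j200)^2 + 2427(j200) + 854000 = 814000 + j485400
|N| = √(1000² + 0²) ≈ 1000, ∠N ≈ 0.00°
|D| = √(814000² + 485400²) ≈ 9.4774e+05, ∠D ≈ 30.81°
|G| = 1000 / 9.4774e+05 ≈ 0.0010551
Gain = 20 log₁₀(0.0010551) ≈ -59.53 dB
∠G = 0.00° − 30.81° = -30.81°

-59.5 dB, -30.8°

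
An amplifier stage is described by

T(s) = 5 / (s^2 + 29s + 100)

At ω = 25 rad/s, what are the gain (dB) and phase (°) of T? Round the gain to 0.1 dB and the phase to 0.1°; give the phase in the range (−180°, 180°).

Substitute s = j25:
Numerator: 5 = 5 + j0
Denominator: (j25)^2 + 29(j25) + 100 = -525 + j725
|N| = √(5² + 0²) ≈ 5, ∠N ≈ 0.00°
|D| = √(525² + 725²) ≈ 895.13, ∠D ≈ 125.91°
|T| = 5 / 895.13 ≈ 0.0055858
Gain = 20 log₁₀(0.0055858) ≈ -45.06 dB
∠T = 0.00° − 125.91° = -125.91°

-45.1 dB, -125.9°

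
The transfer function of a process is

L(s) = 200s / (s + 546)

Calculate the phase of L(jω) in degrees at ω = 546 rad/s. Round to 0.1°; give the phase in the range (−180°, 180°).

45.0°

At s = jω = j546:
zero at origin: s = j546 → |·| = 546, ∠ = 90.00°
pole (s+546): 546 + j546 → |·| = √(546²+546²) = √596232 ≈ 772.16, ∠ = arctan(546/546) ≈ 45.00°
∠L = 90.00° − 45.00° = 45.00°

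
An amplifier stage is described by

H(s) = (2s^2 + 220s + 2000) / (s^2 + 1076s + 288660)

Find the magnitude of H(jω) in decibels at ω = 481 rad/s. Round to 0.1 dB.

-0.8 dB

Substitute s = j481:
Numerator: 2(j481)^2 + 220(j481) + 2000 = -460722 + j105820
Denominator: (j481)^2 + 1076(j481) + 288660 = 57299 + j517556
|N| = √(460722² + 105820²) ≈ 4.7272e+05, ∠N ≈ 167.06°
|D| = √(57299² + 517556²) ≈ 5.2072e+05, ∠D ≈ 83.68°
|H| = 4.7272e+05 / 5.2072e+05 ≈ 0.90782
Gain = 20 log₁₀(0.90782) ≈ -0.84 dB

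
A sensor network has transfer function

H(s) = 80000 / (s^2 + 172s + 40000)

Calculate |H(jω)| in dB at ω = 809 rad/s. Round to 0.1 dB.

-17.9 dB

At s = jω = j809:
quadratic: (j809)² + 172·j809 + 40000 = -614481 + j139148 → |·| ≈ 6.3004e+05, ∠ ≈ 167.24°
|H| = 80000 / 6.3004e+05 ≈ 0.12698
Gain = 20 log₁₀(0.12698) ≈ -17.93 dB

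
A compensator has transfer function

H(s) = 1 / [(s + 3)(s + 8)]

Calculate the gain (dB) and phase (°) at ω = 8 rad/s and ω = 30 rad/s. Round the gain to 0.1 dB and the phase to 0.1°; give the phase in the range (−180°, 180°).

ω = 8: -39.7 dB, -114.4°; ω = 30: -59.4 dB, -159.4°

At s = jω = j8:
pole (s+3): 3 + j8 → |·| = √(3²+8²) = √73 ≈ 8.544, ∠ = arctan(8/3) ≈ 69.44°
pole (s+8): 8 + j8 → |·| = √(8²+8²) = √128 ≈ 11.314, ∠ = arctan(8/8) ≈ 45.00°
|H| = 1 / 96.667 ≈ 0.010345
Gain = 20 log₁₀(0.010345) ≈ -39.71 dB
∠H = 0.00° − 114.44° = -114.44°

At s = jω = j30:
pole (s+3): 3 + j30 → |·| = √(3²+30²) = √909 ≈ 30.15, ∠ = arctan(30/3) ≈ 84.29°
pole (s+8): 8 + j30 → |·| = √(8²+30²) = √964 ≈ 31.048, ∠ = arctan(30/8) ≈ 75.07°
|H| = 1 / 936.1 ≈ 0.0010683
Gain = 20 log₁₀(0.0010683) ≈ -59.43 dB
∠H = 0.00° − 159.36° = -159.36°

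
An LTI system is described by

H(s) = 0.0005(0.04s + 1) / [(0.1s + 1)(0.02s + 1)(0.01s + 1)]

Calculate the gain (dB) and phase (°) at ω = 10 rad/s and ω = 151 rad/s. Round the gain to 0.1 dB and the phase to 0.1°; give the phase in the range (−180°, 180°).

At ω = 10 rad/s:
zero (1 + j10·0.04) = 1 + j0.4 → |·| ≈ 1.077, ∠ ≈ 21.80°
pole (1 + j10·0.1) = 1 + j1 → |·| ≈ 1.4142, ∠ ≈ 45.00°
pole (1 + j10·0.02) = 1 + j0.2 → |·| ≈ 1.0198, ∠ ≈ 11.31°
pole (1 + j10·0.01) = 1 + j0.1 → |·| ≈ 1.005, ∠ ≈ 5.71°
|H| = 0.0005 · 1.077 / (1.4142 · 1.0198 · 1.005) ≈ 0.00037153
Gain = 20 log₁₀(0.00037153) ≈ -68.60 dB
∠H = (21.80°) − (45.00° + 11.31° + 5.71°) = -40.22°

At ω = 151 rad/s:
zero (1 + j151·0.04) = 1 + j6.04 → |·| ≈ 6.1222, ∠ ≈ 80.60°
pole (1 + j151·0.1) = 1 + j15.1 → |·| ≈ 15.133, ∠ ≈ 86.21°
pole (1 + j151·0.02) = 1 + j3.02 → |·| ≈ 3.1813, ∠ ≈ 71.68°
pole (1 + j151·0.01) = 1 + j1.51 → |·| ≈ 1.8111, ∠ ≈ 56.49°
|H| = 0.0005 · 6.1222 / (15.133 · 3.1813 · 1.8111) ≈ 3.5108e-05
Gain = 20 log₁₀(3.5108e-05) ≈ -89.09 dB
∠H = (80.60°) − (86.21° + 71.68° + 56.49°) = -133.78°

ω = 10: -68.6 dB, -40.2°; ω = 151: -89.1 dB, -133.8°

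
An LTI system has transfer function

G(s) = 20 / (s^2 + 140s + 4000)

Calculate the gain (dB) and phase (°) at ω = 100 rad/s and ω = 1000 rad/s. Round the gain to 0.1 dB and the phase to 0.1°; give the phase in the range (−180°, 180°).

Substitute s = j100:
Numerator: 20 = 20 + j0
Denominator: (j100)^2 + 140(j100) + 4000 = -6000 + j14000
|N| = √(20² + 0²) ≈ 20, ∠N ≈ 0.00°
|D| = √(6000² + 14000²) ≈ 15232, ∠D ≈ 113.20°
|G| = 20 / 15232 ≈ 0.001313
Gain = 20 log₁₀(0.001313) ≈ -57.63 dB
∠G = 0.00° − 113.20° = -113.20°

Substitute s = j1000:
Numerator: 20 = 20 + j0
Denominator: (j1000)^2 + 140(j1000) + 4000 = -996000 + j140000
|N| = √(20² + 0²) ≈ 20, ∠N ≈ 0.00°
|D| = √(996000² + 140000²) ≈ 1.0058e+06, ∠D ≈ 172.00°
|G| = 20 / 1.0058e+06 ≈ 1.9885e-05
Gain = 20 log₁₀(1.9885e-05) ≈ -94.03 dB
∠G = 0.00° − 172.00° = -172.00°

ω = 100: -57.6 dB, -113.2°; ω = 1000: -94.0 dB, -172.0°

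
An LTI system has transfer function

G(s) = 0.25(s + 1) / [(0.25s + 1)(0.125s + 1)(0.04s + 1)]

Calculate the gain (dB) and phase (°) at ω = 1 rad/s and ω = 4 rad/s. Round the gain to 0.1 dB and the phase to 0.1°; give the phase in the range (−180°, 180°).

At ω = 1 rad/s:
zero (1 + j1·1) = 1 + j1 → |·| ≈ 1.4142, ∠ ≈ 45.00°
pole (1 + j1·0.25) = 1 + j0.25 → |·| ≈ 1.0308, ∠ ≈ 14.04°
pole (1 + j1·0.125) = 1 + j0.125 → |·| ≈ 1.0078, ∠ ≈ 7.13°
pole (1 + j1·0.04) = 1 + j0.04 → |·| ≈ 1.0008, ∠ ≈ 2.29°
|G| = 0.25 · 1.4142 / (1.0308 · 1.0078 · 1.0008) ≈ 0.34006
Gain = 20 log₁₀(0.34006) ≈ -9.37 dB
∠G = (45.00°) − (14.04° + 7.13° + 2.29°) = 21.54°

At ω = 4 rad/s:
zero (1 + j4·1) = 1 + j4 → |·| ≈ 4.1231, ∠ ≈ 75.96°
pole (1 + j4·0.25) = 1 + j1 → |·| ≈ 1.4142, ∠ ≈ 45.00°
pole (1 + j4·0.125) = 1 + j0.5 → |·| ≈ 1.118, ∠ ≈ 26.57°
pole (1 + j4·0.04) = 1 + j0.16 → |·| ≈ 1.0127, ∠ ≈ 9.09°
|G| = 0.25 · 4.1231 / (1.4142 · 1.118 · 1.0127) ≈ 0.64377
Gain = 20 log₁₀(0.64377) ≈ -3.83 dB
∠G = (75.96°) − (45.00° + 26.57° + 9.09°) = -4.70°

ω = 1: -9.4 dB, 21.5°; ω = 4: -3.8 dB, -4.7°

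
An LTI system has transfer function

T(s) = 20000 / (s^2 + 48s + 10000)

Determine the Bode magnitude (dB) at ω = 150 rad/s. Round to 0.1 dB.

At s = jω = j150:
quadratic: (j150)² + 48·j150 + 10000 = -12500 + j7200 → |·| ≈ 14425, ∠ ≈ 150.06°
|T| = 20000 / 14425 ≈ 1.3865
Gain = 20 log₁₀(1.3865) ≈ 2.84 dB

2.8 dB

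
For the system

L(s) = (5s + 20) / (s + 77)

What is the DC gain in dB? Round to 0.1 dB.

L(0) = 20 / 77 ≈ 0.25974
20 log₁₀(0.25974) ≈ -11.71 dB

-11.7 dB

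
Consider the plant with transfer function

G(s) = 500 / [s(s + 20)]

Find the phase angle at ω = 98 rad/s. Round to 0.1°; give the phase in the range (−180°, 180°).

-168.5°

At s = jω = j98:
pole (s+20): 20 + j98 → |·| = √(20²+98²) = √10004 ≈ 100.02, ∠ = arctan(98/20) ≈ 78.47°
pole at origin: |s| = 98, ∠ = 90.00° (in denominator)
∠G = 0.00° − 168.47° = -168.47°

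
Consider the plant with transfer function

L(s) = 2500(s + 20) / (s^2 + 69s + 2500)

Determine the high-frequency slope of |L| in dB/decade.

-20 dB/decade

Each pole contributes −20 dB/decade at high frequency; each zero contributes +20 dB/decade.
Net: 1 zero(s) − 2 pole(s) → -20 dB/decade.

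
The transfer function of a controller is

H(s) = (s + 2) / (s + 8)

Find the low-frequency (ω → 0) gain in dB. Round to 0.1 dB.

-12.0 dB

H(0) = 2 / 8 = 0.25
20 log₁₀(0.25) ≈ -12.04 dB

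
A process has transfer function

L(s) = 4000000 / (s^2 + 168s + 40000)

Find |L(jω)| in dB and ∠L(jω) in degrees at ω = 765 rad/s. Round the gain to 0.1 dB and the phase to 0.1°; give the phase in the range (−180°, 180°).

At s = jω = j765:
quadratic: (j765)² + 168·j765 + 40000 = -545225 + j128520 → |·| ≈ 5.6017e+05, ∠ ≈ 166.74°
|L| = 4000000 / 5.6017e+05 ≈ 7.1407
Gain = 20 log₁₀(7.1407) ≈ 17.07 dB
∠L = 0.00° − 166.74° = -166.74°

17.1 dB, -166.7°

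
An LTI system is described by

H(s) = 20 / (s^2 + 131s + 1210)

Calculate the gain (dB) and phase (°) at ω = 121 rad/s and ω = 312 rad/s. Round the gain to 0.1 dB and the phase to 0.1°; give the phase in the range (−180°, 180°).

ω = 121: -60.3 dB, -130.3°; ω = 312: -74.4 dB, -157.0°

Substitute s = j121:
Numerator: 20 = 20 + j0
Denominator: (j121)^2 + 131(j121) + 1210 = -13431 + j15851
|N| = √(20² + 0²) ≈ 20, ∠N ≈ 0.00°
|D| = √(13431² + 15851²) ≈ 20776, ∠D ≈ 130.28°
|H| = 20 / 20776 ≈ 0.00096265
Gain = 20 log₁₀(0.00096265) ≈ -60.33 dB
∠H = 0.00° − 130.28° = -130.28°

Substitute s = j312:
Numerator: 20 = 20 + j0
Denominator: (j312)^2 + 131(j312) + 1210 = -96134 + j40872
|N| = √(20² + 0²) ≈ 20, ∠N ≈ 0.00°
|D| = √(96134² + 40872²) ≈ 1.0446e+05, ∠D ≈ 156.97°
|H| = 20 / 1.0446e+05 ≈ 0.00019146
Gain = 20 log₁₀(0.00019146) ≈ -74.36 dB
∠H = 0.00° − 156.97° = -156.97°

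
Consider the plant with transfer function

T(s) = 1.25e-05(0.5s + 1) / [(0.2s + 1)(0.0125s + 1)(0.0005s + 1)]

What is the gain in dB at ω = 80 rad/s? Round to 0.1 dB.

At ω = 80 rad/s:
zero (1 + j80·0.5) = 1 + j40 → |·| ≈ 40.012, ∠ ≈ 88.57°
pole (1 + j80·0.2) = 1 + j16 → |·| ≈ 16.031, ∠ ≈ 86.42°
pole (1 + j80·0.0125) = 1 + j1 → |·| ≈ 1.4142, ∠ ≈ 45.00°
pole (1 + j80·0.0005) = 1 + j0.04 → |·| ≈ 1.0008, ∠ ≈ 2.29°
|T| = 1.25e-05 · 40.012 / (16.031 · 1.4142 · 1.0008) ≈ 2.2044e-05
Gain = 20 log₁₀(2.2044e-05) ≈ -93.13 dB

-93.1 dB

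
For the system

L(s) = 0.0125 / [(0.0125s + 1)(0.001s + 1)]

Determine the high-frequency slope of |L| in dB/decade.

Each pole contributes −20 dB/decade at high frequency; each zero contributes +20 dB/decade.
Net: 0 zero(s) − 2 pole(s) → -40 dB/decade.

-40 dB/decade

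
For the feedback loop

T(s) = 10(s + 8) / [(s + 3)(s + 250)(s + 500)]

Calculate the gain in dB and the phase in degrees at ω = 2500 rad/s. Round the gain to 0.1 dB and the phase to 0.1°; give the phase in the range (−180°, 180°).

-116.1 dB, -163.1°

At s = jω = j2500:
zero (s+8): 8 + j2500 → |·| = √(8²+2500²) = √6250064 ≈ 2500, ∠ = arctan(2500/8) ≈ 89.82°
pole (s+3): 3 + j2500 → |·| = √(3²+2500²) = √6250009 ≈ 2500, ∠ = arctan(2500/3) ≈ 89.93°
pole (s+250): 250 + j2500 → |·| = √(250²+2500²) = √6312500 ≈ 2512.5, ∠ = arctan(2500/250) ≈ 84.29°
pole (s+500): 500 + j2500 → |·| = √(500²+2500²) = √6500000 ≈ 2549.5, ∠ = arctan(2500/500) ≈ 78.69°
|T| = 10 · 2500 / 1.6014e+10 ≈ 1.5611e-06
Gain = 20 log₁₀(1.5611e-06) ≈ -116.13 dB
∠T = 89.82° − 252.91° = -163.09°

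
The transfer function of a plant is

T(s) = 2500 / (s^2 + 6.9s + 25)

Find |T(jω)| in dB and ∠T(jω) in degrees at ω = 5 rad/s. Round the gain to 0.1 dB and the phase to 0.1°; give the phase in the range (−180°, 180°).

37.2 dB, -90.0°

At s = jω = j5:
quadratic: (j5)² + 6.9·j5 + 25 = 0 + j34.5 → |·| ≈ 34.5, ∠ ≈ 90.00°
|T| = 2500 / 34.5 ≈ 72.464
Gain = 20 log₁₀(72.464) ≈ 37.20 dB
∠T = 0.00° − 90.00° = -90.00°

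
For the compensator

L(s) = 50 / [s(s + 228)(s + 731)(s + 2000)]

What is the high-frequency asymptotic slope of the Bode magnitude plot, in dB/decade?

Each pole contributes −20 dB/decade at high frequency; each zero contributes +20 dB/decade.
Net: 0 zero(s) − 4 pole(s) → -80 dB/decade.

-80 dB/decade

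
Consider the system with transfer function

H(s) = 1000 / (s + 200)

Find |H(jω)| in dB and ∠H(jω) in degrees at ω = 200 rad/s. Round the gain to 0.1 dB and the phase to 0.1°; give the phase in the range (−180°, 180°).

11.0 dB, -45.0°

At s = jω = j200:
pole (s+200): 200 + j200 → |·| = √(200²+200²) = √80000 ≈ 282.84, ∠ = arctan(200/200) ≈ 45.00°
|H| = 1000 / 282.84 ≈ 3.5356
Gain = 20 log₁₀(3.5356) ≈ 10.97 dB
∠H = 0.00° − 45.00° = -45.00°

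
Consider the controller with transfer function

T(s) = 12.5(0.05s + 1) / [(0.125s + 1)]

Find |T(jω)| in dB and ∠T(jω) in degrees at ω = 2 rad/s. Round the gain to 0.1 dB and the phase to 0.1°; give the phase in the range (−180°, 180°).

21.7 dB, -8.3°

At ω = 2 rad/s:
zero (1 + j2·0.05) = 1 + j0.1 → |·| ≈ 1.005, ∠ ≈ 5.71°
pole (1 + j2·0.125) = 1 + j0.25 → |·| ≈ 1.0308, ∠ ≈ 14.04°
|T| = 12.5 · 1.005 / (1.0308) ≈ 12.187
Gain = 20 log₁₀(12.187) ≈ 21.72 dB
∠T = (5.71°) − (14.04°) = -8.33°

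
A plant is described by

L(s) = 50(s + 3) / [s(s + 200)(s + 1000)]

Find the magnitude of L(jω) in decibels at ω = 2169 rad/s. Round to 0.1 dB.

At s = jω = j2169:
zero (s+3): 3 + j2169 → |·| = √(3²+2169²) = √4704570 ≈ 2169, ∠ = arctan(2169/3) ≈ 89.92°
pole (s+200): 200 + j2169 → |·| = √(200²+2169²) = √4744561 ≈ 2178.2, ∠ = arctan(2169/200) ≈ 84.73°
pole (s+1000): 1000 + j2169 → |·| = √(1000²+2169²) = √5704561 ≈ 2388.4, ∠ = arctan(2169/1000) ≈ 65.25°
pole at origin: |s| = 2169, ∠ = 90.00° (in denominator)
|L| = 50 · 2169 / 1.1284e+10 ≈ 9.611e-06
Gain = 20 log₁₀(9.611e-06) ≈ -100.34 dB

-100.3 dB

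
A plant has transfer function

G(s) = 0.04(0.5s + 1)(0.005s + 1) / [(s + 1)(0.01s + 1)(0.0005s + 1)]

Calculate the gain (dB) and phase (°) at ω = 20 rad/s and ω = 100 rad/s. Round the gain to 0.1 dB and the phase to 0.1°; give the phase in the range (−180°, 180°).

At ω = 20 rad/s:
zero (1 + j20·0.5) = 1 + j10 → |·| ≈ 10.05, ∠ ≈ 84.29°
zero (1 + j20·0.005) = 1 + j0.1 → |·| ≈ 1.005, ∠ ≈ 5.71°
pole (1 + j20·1) = 1 + j20 → |·| ≈ 20.025, ∠ ≈ 87.14°
pole (1 + j20·0.01) = 1 + j0.2 → |·| ≈ 1.0198, ∠ ≈ 11.31°
pole (1 + j20·0.0005) = 1 + j0.01 → |·| ≈ 1, ∠ ≈ 0.57°
|G| = 0.04 · 10.05 · 1.005 / (20.025 · 1.0198 · 1) ≈ 0.019784
Gain = 20 log₁₀(0.019784) ≈ -34.07 dB
∠G = (84.29° + 5.71°) − (87.14° + 11.31° + 0.57°) = -9.02°

At ω = 100 rad/s:
zero (1 + j100·0.5) = 1 + j50 → |·| ≈ 50.01, ∠ ≈ 88.85°
zero (1 + j100·0.005) = 1 + j0.5 → |·| ≈ 1.118, ∠ ≈ 26.57°
pole (1 + j100·1) = 1 + j100 → |·| ≈ 100, ∠ ≈ 89.43°
pole (1 + j100·0.01) = 1 + j1 → |·| ≈ 1.4142, ∠ ≈ 45.00°
pole (1 + j100·0.0005) = 1 + j0.05 → |·| ≈ 1.0012, ∠ ≈ 2.86°
|G| = 0.04 · 50.01 · 1.118 / (100 · 1.4142 · 1.0012) ≈ 0.015795
Gain = 20 log₁₀(0.015795) ≈ -36.03 dB
∠G = (88.85° + 26.57°) − (89.43° + 45.00° + 2.86°) = -21.87°

ω = 20: -34.1 dB, -9.0°; ω = 100: -36.0 dB, -21.9°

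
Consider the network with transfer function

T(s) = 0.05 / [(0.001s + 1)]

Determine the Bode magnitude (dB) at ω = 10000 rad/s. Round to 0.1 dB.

-46.1 dB

At ω = 10000 rad/s:
pole (1 + j10000·0.001) = 1 + j10 → |·| ≈ 10.05, ∠ ≈ 84.29°
|T| = 0.05 · 1 / (10.05) ≈ 0.0049751
Gain = 20 log₁₀(0.0049751) ≈ -46.06 dB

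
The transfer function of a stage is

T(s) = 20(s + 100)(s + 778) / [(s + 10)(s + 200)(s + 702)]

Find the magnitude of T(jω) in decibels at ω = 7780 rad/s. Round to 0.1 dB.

-51.8 dB

At s = jω = j7780:
zero (s+100): 100 + j7780 → |·| = √(100²+7780²) = √60538400 ≈ 7780.6, ∠ = arctan(7780/100) ≈ 89.26°
zero (s+778): 778 + j7780 → |·| = √(778²+7780²) = √61133684 ≈ 7818.8, ∠ = arctan(7780/778) ≈ 84.29°
pole (s+10): 10 + j7780 → |·| = √(10²+7780²) = √60528500 ≈ 7780, ∠ = arctan(7780/10) ≈ 89.93°
pole (s+200): 200 + j7780 → |·| = √(200²+7780²) = √60568400 ≈ 7782.6, ∠ = arctan(7780/200) ≈ 88.53°
pole (s+702): 702 + j7780 → |·| = √(702²+7780²) = √61021204 ≈ 7811.6, ∠ = arctan(7780/702) ≈ 84.84°
|T| = 20 · 6.0835e+07 / 4.7298e+11 ≈ 0.0025724
Gain = 20 log₁₀(0.0025724) ≈ -51.79 dB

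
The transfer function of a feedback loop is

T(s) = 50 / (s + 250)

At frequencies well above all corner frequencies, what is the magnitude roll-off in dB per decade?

-20 dB/decade

Each pole contributes −20 dB/decade at high frequency; each zero contributes +20 dB/decade.
Net: 0 zero(s) − 1 pole(s) → -20 dB/decade.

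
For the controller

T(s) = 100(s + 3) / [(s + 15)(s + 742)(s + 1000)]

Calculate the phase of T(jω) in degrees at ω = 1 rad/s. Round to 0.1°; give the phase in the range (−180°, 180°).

14.5°

At s = jω = j1:
zero (s+3): 3 + j1 → |·| = √(3²+1²) = √10 ≈ 3.1623, ∠ = arctan(1/3) ≈ 18.43°
pole (s+15): 15 + j1 → |·| = √(15²+1²) = √226 ≈ 15.033, ∠ = arctan(1/15) ≈ 3.81°
pole (s+742): 742 + j1 → |·| = √(742²+1²) = √550565 ≈ 742, ∠ = arctan(1/742) ≈ 0.08°
pole (s+1000): 1000 + j1 → |·| = √(1000²+1²) = √1000001 ≈ 1000, ∠ = arctan(1/1000) ≈ 0.06°
∠T = 18.43° − 3.95° = 14.48°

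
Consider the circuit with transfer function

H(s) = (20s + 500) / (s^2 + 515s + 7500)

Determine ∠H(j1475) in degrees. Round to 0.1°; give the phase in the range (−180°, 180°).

-71.7°

Substitute s = j1475:
Numerator: 20(j1475) + 500 = 500 + j29500
Denominator: (j1475)^2 + 515(j1475) + 7500 = -2168125 + j759625
|N| = √(500² + 29500²) ≈ 29504, ∠N ≈ 89.03°
|D| = √(2168125² + 759625²) ≈ 2.2973e+06, ∠D ≈ 160.69°
∠H = 89.03° − 160.69° = -71.66°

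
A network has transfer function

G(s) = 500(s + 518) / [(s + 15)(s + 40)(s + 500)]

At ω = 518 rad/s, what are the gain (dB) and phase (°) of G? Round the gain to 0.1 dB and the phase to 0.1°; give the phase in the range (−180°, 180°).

-54.5 dB, -174.9°

At s = jω = j518:
zero (s+518): 518 + j518 → |·| = √(518²+518²) = √536648 ≈ 732.56, ∠ = arctan(518/518) ≈ 45.00°
pole (s+15): 15 + j518 → |·| = √(15²+518²) = √268549 ≈ 518.22, ∠ = arctan(518/15) ≈ 88.34°
pole (s+40): 40 + j518 → |·| = √(40²+518²) = √269924 ≈ 519.54, ∠ = arctan(518/40) ≈ 85.58°
pole (s+500): 500 + j518 → |·| = √(500²+518²) = √518324 ≈ 719.95, ∠ = arctan(518/500) ≈ 46.01°
|G| = 500 · 732.56 / 1.9384e+08 ≈ 0.0018896
Gain = 20 log₁₀(0.0018896) ≈ -54.47 dB
∠G = 45.00° − 219.93° = -174.93°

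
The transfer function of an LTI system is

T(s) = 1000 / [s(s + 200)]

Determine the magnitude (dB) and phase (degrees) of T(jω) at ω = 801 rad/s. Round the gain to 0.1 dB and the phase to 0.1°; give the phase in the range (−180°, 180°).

-56.4 dB, -166.0°

At s = jω = j801:
pole (s+200): 200 + j801 → |·| = √(200²+801²) = √681601 ≈ 825.59, ∠ = arctan(801/200) ≈ 75.98°
pole at origin: |s| = 801, ∠ = 90.00° (in denominator)
|T| = 1000 / 6.613e+05 ≈ 0.0015122
Gain = 20 log₁₀(0.0015122) ≈ -56.41 dB
∠T = 0.00° − 165.98° = -165.98°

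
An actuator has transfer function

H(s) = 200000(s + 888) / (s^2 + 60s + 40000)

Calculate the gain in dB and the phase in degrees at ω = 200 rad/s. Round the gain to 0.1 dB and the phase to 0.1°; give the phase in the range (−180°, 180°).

At s = jω = j200:
zero (s+888): 888 + j200 → |·| = √(888²+200²) = √828544 ≈ 910.24, ∠ = arctan(200/888) ≈ 12.69°
quadratic: (j200)² + 60·j200 + 40000 = 0 + j12000 → |·| ≈ 12000, ∠ ≈ 90.00°
|H| = 200000 · 910.24 / 12000 ≈ 15171
Gain = 20 log₁₀(15171) ≈ 83.62 dB
∠H = 12.69° − 90.00° = -77.31°

83.6 dB, -77.3°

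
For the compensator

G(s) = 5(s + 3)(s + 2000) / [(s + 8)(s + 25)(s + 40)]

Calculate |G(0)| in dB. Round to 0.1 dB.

11.5 dB

G(0) = 5·3·2000 / (8·25·40) = 3.75
20 log₁₀(3.75) ≈ 11.48 dB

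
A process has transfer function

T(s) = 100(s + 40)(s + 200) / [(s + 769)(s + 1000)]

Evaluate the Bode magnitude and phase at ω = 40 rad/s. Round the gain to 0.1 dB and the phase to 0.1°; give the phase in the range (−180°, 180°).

3.5 dB, 51.0°

At s = jω = j40:
zero (s+40): 40 + j40 → |·| = √(40²+40²) = √3200 ≈ 56.569, ∠ = arctan(40/40) ≈ 45.00°
zero (s+200): 200 + j40 → |·| = √(200²+40²) = √41600 ≈ 203.96, ∠ = arctan(40/200) ≈ 11.31°
pole (s+769): 769 + j40 → |·| = √(769²+40²) = √592961 ≈ 770.04, ∠ = arctan(40/769) ≈ 2.98°
pole (s+1000): 1000 + j40 → |·| = √(1000²+40²) = √1001600 ≈ 1000.8, ∠ = arctan(40/1000) ≈ 2.29°
|T| = 100 · 11538 / 7.7066e+05 ≈ 1.4972
Gain = 20 log₁₀(1.4972) ≈ 3.51 dB
∠T = 56.31° − 5.27° = 51.04°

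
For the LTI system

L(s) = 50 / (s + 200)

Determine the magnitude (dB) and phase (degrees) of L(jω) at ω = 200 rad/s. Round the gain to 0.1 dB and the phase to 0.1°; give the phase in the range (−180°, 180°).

-15.1 dB, -45.0°

Substitute s = j200:
Numerator: 50 = 50 + j0
Denominator: (j200) + 200 = 200 + j200
|N| = √(50² + 0²) ≈ 50, ∠N ≈ 0.00°
|D| = √(200² + 200²) ≈ 282.84, ∠D ≈ 45.00°
|L| = 50 / 282.84 ≈ 0.17678
Gain = 20 log₁₀(0.17678) ≈ -15.05 dB
∠L = 0.00° − 45.00° = -45.00°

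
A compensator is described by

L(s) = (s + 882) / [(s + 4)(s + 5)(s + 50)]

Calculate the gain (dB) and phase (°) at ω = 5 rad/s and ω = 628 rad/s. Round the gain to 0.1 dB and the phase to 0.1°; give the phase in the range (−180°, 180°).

At s = jω = j5:
zero (s+882): 882 + j5 → |·| = √(882²+5²) = √777949 ≈ 882.01, ∠ = arctan(5/882) ≈ 0.32°
pole (s+4): 4 + j5 → |·| = √(4²+5²) = √41 ≈ 6.4031, ∠ = arctan(5/4) ≈ 51.34°
pole (s+5): 5 + j5 → |·| = √(5²+5²) = √50 ≈ 7.0711, ∠ = arctan(5/5) ≈ 45.00°
pole (s+50): 50 + j5 → |·| = √(50²+5²) = √2525 ≈ 50.249, ∠ = arctan(5/50) ≈ 5.71°
|L| = 1 · 882.01 / 2275.1 ≈ 0.38768
Gain = 20 log₁₀(0.38768) ≈ -8.23 dB
∠L = 0.32° − 102.05° = -101.73°

At s = jω = j628:
zero (s+882): 882 + j628 → |·| = √(882²+628²) = √1172308 ≈ 1082.7, ∠ = arctan(628/882) ≈ 35.45°
pole (s+4): 4 + j628 → |·| = √(4²+628²) = √394400 ≈ 628.01, ∠ = arctan(628/4) ≈ 89.64°
pole (s+5): 5 + j628 → |·| = √(5²+628²) = √394409 ≈ 628.02, ∠ = arctan(628/5) ≈ 89.54°
pole (s+50): 50 + j628 → |·| = √(50²+628²) = √396884 ≈ 629.99, ∠ = arctan(628/50) ≈ 85.45°
|L| = 1 · 1082.7 / 2.4847e+08 ≈ 4.3575e-06
Gain = 20 log₁₀(4.3575e-06) ≈ -107.22 dB
∠L = 35.45° − 264.63° = -229.18° ≡ 130.82° (principal value)

ω = 5: -8.2 dB, -101.7°; ω = 628: -107.2 dB, 130.8°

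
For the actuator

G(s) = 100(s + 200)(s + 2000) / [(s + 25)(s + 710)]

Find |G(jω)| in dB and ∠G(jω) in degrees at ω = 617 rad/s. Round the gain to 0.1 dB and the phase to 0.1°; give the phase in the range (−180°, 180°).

At s = jω = j617:
zero (s+200): 200 + j617 → |·| = √(200²+617²) = √420689 ≈ 648.61, ∠ = arctan(617/200) ≈ 72.04°
zero (s+2000): 2000 + j617 → |·| = √(2000²+617²) = √4380689 ≈ 2093, ∠ = arctan(617/2000) ≈ 17.14°
pole (s+25): 25 + j617 → |·| = √(25²+617²) = √381314 ≈ 617.51, ∠ = arctan(617/25) ≈ 87.68°
pole (s+710): 710 + j617 → |·| = √(710²+617²) = √884789 ≈ 940.63, ∠ = arctan(617/710) ≈ 40.99°
|G| = 100 · 1.3575e+06 / 5.8085e+05 ≈ 233.71
Gain = 20 log₁₀(233.71) ≈ 47.37 dB
∠G = 89.18° − 128.67° = -39.49°

47.4 dB, -39.5°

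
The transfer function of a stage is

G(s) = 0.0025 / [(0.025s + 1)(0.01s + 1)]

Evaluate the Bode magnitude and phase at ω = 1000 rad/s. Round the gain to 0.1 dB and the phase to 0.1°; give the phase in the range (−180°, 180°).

-100.1 dB, -172.0°

At ω = 1000 rad/s:
pole (1 + j1000·0.025) = 1 + j25 → |·| ≈ 25.02, ∠ ≈ 87.71°
pole (1 + j1000·0.01) = 1 + j10 → |·| ≈ 10.05, ∠ ≈ 84.29°
|G| = 0.0025 · 1 / (25.02 · 10.05) ≈ 9.9423e-06
Gain = 20 log₁₀(9.9423e-06) ≈ -100.05 dB
∠G = (0°) − (87.71° + 84.29°) = -172.00°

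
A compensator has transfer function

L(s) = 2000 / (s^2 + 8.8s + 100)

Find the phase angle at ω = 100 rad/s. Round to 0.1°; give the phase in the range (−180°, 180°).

-174.9°

At s = jω = j100:
quadratic: (j100)² + 8.8·j100 + 100 = -9900 + j880 → |·| ≈ 9939, ∠ ≈ 174.92°
∠L = 0.00° − 174.92° = -174.92°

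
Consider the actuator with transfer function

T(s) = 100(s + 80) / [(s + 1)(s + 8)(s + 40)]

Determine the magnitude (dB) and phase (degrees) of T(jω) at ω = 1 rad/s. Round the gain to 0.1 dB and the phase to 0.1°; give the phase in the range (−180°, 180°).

24.9 dB, -52.8°

At s = jω = j1:
zero (s+80): 80 + j1 → |·| = √(80²+1²) = √6401 ≈ 80.006, ∠ = arctan(1/80) ≈ 0.72°
pole (s+1): 1 + j1 → |·| = √(1²+1²) = √2 ≈ 1.4142, ∠ = arctan(1/1) ≈ 45.00°
pole (s+8): 8 + j1 → |·| = √(8²+1²) = √65 ≈ 8.0623, ∠ = arctan(1/8) ≈ 7.13°
pole (s+40): 40 + j1 → |·| = √(40²+1²) = √1601 ≈ 40.012, ∠ = arctan(1/40) ≈ 1.43°
|T| = 100 · 80.006 / 456.21 ≈ 17.537
Gain = 20 log₁₀(17.537) ≈ 24.88 dB
∠T = 0.72° − 53.56° = -52.84°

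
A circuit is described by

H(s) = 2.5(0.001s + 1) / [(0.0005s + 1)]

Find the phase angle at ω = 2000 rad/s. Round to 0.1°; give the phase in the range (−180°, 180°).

At ω = 2000 rad/s:
zero (1 + j2000·0.001) = 1 + j2 → |·| ≈ 2.2361, ∠ ≈ 63.43°
pole (1 + j2000·0.0005) = 1 + j1 → |·| ≈ 1.4142, ∠ ≈ 45.00°
∠H = (63.43°) − (45.00°) = 18.43°

18.4°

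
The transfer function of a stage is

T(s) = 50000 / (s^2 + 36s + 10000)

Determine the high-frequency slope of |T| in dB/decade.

Each pole contributes −20 dB/decade at high frequency; each zero contributes +20 dB/decade.
Net: 0 zero(s) − 2 pole(s) → -40 dB/decade.

-40 dB/decade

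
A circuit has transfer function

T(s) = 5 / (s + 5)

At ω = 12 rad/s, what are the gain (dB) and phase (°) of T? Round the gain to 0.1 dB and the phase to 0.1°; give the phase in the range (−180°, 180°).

At s = jω = j12:
pole (s+5): 5 + j12 → |·| = √(5²+12²) = √169 ≈ 13, ∠ = arctan(12/5) ≈ 67.38°
|T| = 5 / 13 ≈ 0.38462
Gain = 20 log₁₀(0.38462) ≈ -8.30 dB
∠T = 0.00° − 67.38° = -67.38°

-8.3 dB, -67.4°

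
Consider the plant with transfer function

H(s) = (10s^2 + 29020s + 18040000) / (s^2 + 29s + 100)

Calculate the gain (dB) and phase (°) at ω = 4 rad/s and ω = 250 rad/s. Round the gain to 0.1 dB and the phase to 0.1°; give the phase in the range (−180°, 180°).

Substitute s = j4:
Numerator: 10(j4)^2 + 29020(j4) + 18040000 = 18039840 + j116080
Denominator: (j4)^2 + 29(j4) + 100 = 84 + j116
|N| = √(18039840² + 116080²) ≈ 1.804e+07, ∠N ≈ 0.37°
|D| = √(84² + 116²) ≈ 143.22, ∠D ≈ 54.09°
|H| = 1.804e+07 / 143.22 ≈ 1.2596e+05
Gain = 20 log₁₀(1.2596e+05) ≈ 102.00 dB
∠H = 0.37° − 54.09° = -53.72°

Substitute s = j250:
Numerator: 10(j250)^2 + 29020(j250) + 18040000 = 17415000 + j7255000
Denominator: (j250)^2 + 29(j250) + 100 = -62400 + j7250
|N| = √(17415000² + 7255000²) ≈ 1.8866e+07, ∠N ≈ 22.62°
|D| = √(62400² + 7250²) ≈ 62820, ∠D ≈ 173.37°
|H| = 1.8866e+07 / 62820 ≈ 300.32
Gain = 20 log₁₀(300.32) ≈ 49.55 dB
∠H = 22.62° − 173.37° = -150.75°

ω = 4: 102.0 dB, -53.7°; ω = 250: 49.6 dB, -150.8°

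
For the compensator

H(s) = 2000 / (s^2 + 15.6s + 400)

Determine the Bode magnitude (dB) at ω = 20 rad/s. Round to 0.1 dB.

At s = jω = j20:
quadratic: (j20)² + 15.6·j20 + 400 = 0 + j312 → |·| ≈ 312, ∠ ≈ 90.00°
|H| = 2000 / 312 ≈ 6.4103
Gain = 20 log₁₀(6.4103) ≈ 16.14 dB

16.1 dB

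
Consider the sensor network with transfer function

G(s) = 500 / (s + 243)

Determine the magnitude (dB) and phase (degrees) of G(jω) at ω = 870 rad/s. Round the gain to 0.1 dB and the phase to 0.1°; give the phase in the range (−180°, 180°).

Substitute s = j870:
Numerator: 500 = 500 + j0
Denominator: (j870) + 243 = 243 + j870
|N| = √(500² + 0²) ≈ 500, ∠N ≈ 0.00°
|D| = √(243² + 870²) ≈ 903.3, ∠D ≈ 74.39°
|G| = 500 / 903.3 ≈ 0.55353
Gain = 20 log₁₀(0.55353) ≈ -5.14 dB
∠G = 0.00° − 74.39° = -74.39°

-5.1 dB, -74.4°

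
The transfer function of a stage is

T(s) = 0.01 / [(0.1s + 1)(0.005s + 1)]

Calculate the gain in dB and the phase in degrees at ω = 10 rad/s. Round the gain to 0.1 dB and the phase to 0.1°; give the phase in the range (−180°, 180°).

At ω = 10 rad/s:
pole (1 + j10·0.1) = 1 + j1 → |·| ≈ 1.4142, ∠ ≈ 45.00°
pole (1 + j10·0.005) = 1 + j0.05 → |·| ≈ 1.0012, ∠ ≈ 2.86°
|T| = 0.01 · 1 / (1.4142 · 1.0012) ≈ 0.0070627
Gain = 20 log₁₀(0.0070627) ≈ -43.02 dB
∠T = (0°) − (45.00° + 2.86°) = -47.86°

-43.0 dB, -47.9°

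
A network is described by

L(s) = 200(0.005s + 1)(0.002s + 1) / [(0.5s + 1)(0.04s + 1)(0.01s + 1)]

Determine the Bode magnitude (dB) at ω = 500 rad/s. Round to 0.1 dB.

At ω = 500 rad/s:
zero (1 + j500·0.005) = 1 + j2.5 → |·| ≈ 2.6926, ∠ ≈ 68.20°
zero (1 + j500·0.002) = 1 + j1 → |·| ≈ 1.4142, ∠ ≈ 45.00°
pole (1 + j500·0.5) = 1 + j250 → |·| ≈ 250, ∠ ≈ 89.77°
pole (1 + j500·0.04) = 1 + j20 → |·| ≈ 20.025, ∠ ≈ 87.14°
pole (1 + j500·0.01) = 1 + j5 → |·| ≈ 5.099, ∠ ≈ 78.69°
|L| = 200 · 2.6926 · 1.4142 / (250 · 20.025 · 5.099) ≈ 0.029834
Gain = 20 log₁₀(0.029834) ≈ -30.51 dB

-30.5 dB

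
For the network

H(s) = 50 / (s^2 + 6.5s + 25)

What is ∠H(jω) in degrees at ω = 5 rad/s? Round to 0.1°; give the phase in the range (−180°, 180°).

At s = jω = j5:
quadratic: (j5)² + 6.5·j5 + 25 = 0 + j32.5 → |·| ≈ 32.5, ∠ ≈ 90.00°
∠H = 0.00° − 90.00° = -90.00°

-90.0°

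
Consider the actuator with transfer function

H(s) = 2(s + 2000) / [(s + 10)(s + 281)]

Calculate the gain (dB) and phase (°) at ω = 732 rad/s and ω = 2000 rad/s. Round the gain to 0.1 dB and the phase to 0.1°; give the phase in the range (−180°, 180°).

At s = jω = j732:
zero (s+2000): 2000 + j732 → |·| = √(2000²+732²) = √4535824 ≈ 2129.7, ∠ = arctan(732/2000) ≈ 20.10°
pole (s+10): 10 + j732 → |·| = √(10²+732²) = √535924 ≈ 732.07, ∠ = arctan(732/10) ≈ 89.22°
pole (s+281): 281 + j732 → |·| = √(281²+732²) = √614785 ≈ 784.08, ∠ = arctan(732/281) ≈ 69.00°
|H| = 2 · 2129.7 / 5.74e+05 ≈ 0.0074206
Gain = 20 log₁₀(0.0074206) ≈ -42.59 dB
∠H = 20.10° − 158.22° = -138.12°

At s = jω = j2000:
zero (s+2000): 2000 + j2000 → |·| = √(2000²+2000²) = √8000000 ≈ 2828.4, ∠ = arctan(2000/2000) ≈ 45.00°
pole (s+10): 10 + j2000 → |·| = √(10²+2000²) = √4000100 ≈ 2000, ∠ = arctan(2000/10) ≈ 89.71°
pole (s+281): 281 + j2000 → |·| = √(281²+2000²) = √4078961 ≈ 2019.6, ∠ = arctan(2000/281) ≈ 82.00°
|H| = 2 · 2828.4 / 4.0392e+06 ≈ 0.0014005
Gain = 20 log₁₀(0.0014005) ≈ -57.07 dB
∠H = 45.00° − 171.71° = -126.71°

ω = 732: -42.6 dB, -138.1°; ω = 2000: -57.1 dB, -126.7°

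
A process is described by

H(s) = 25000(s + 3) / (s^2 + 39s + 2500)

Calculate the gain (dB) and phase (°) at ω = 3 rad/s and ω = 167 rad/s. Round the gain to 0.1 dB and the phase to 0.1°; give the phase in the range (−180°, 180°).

At s = jω = j3:
zero (s+3): 3 + j3 → |·| = √(3²+3²) = √18 ≈ 4.2426, ∠ = arctan(3/3) ≈ 45.00°
quadratic: (j3)² + 39·j3 + 2500 = 2491 + j117 → |·| ≈ 2493.7, ∠ ≈ 2.69°
|H| = 25000 · 4.2426 / 2493.7 ≈ 42.533
Gain = 20 log₁₀(42.533) ≈ 32.57 dB
∠H = 45.00° − 2.69° = 42.31°

At s = jω = j167:
zero (s+3): 3 + j167 → |·| = √(3²+167²) = √27898 ≈ 167.03, ∠ = arctan(167/3) ≈ 88.97°
quadratic: (j167)² + 39·j167 + 2500 = -25389 + j6513 → |·| ≈ 26211, ∠ ≈ 165.61°
|H| = 25000 · 167.03 / 26211 ≈ 159.31
Gain = 20 log₁₀(159.31) ≈ 44.04 dB
∠H = 88.97° − 165.61° = -76.64°

ω = 3: 32.6 dB, 42.3°; ω = 167: 44.0 dB, -76.6°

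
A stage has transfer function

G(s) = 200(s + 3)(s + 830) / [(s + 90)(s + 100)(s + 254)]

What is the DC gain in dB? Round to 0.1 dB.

-13.2 dB

G(0) = 200·3·830 / (90·100·254) ≈ 0.21785
20 log₁₀(0.21785) ≈ -13.24 dB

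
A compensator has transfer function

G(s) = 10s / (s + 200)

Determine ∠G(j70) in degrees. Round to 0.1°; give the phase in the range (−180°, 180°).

At s = jω = j70:
zero at origin: s = j70 → |·| = 70, ∠ = 90.00°
pole (s+200): 200 + j70 → |·| = √(200²+70²) = √44900 ≈ 211.9, ∠ = arctan(70/200) ≈ 19.29°
∠G = 90.00° − 19.29° = 70.71°

70.7°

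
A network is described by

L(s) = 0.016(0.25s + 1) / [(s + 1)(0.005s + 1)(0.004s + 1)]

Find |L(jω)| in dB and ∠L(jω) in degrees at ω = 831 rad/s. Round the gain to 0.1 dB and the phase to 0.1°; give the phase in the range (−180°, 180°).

At ω = 831 rad/s:
zero (1 + j831·0.25) = 1 + j207.75 → |·| ≈ 207.75, ∠ ≈ 89.72°
pole (1 + j831·1) = 1 + j831 → |·| ≈ 831, ∠ ≈ 89.93°
pole (1 + j831·0.005) = 1 + j4.155 → |·| ≈ 4.2736, ∠ ≈ 76.47°
pole (1 + j831·0.004) = 1 + j3.324 → |·| ≈ 3.4712, ∠ ≈ 73.26°
|L| = 0.016 · 207.75 / (831 · 4.2736 · 3.4712) ≈ 0.00026964
Gain = 20 log₁₀(0.00026964) ≈ -71.38 dB
∠L = (89.72°) − (89.93° + 76.47° + 73.26°) = -149.94°

-71.4 dB, -149.9°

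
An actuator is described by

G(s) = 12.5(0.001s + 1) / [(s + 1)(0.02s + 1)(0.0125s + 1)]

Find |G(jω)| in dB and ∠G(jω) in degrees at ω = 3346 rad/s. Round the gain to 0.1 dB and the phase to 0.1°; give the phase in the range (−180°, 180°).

At ω = 3346 rad/s:
zero (1 + j3346·0.001) = 1 + j3.346 → |·| ≈ 3.4922, ∠ ≈ 73.36°
pole (1 + j3346·1) = 1 + j3346 → |·| ≈ 3346, ∠ ≈ 89.98°
pole (1 + j3346·0.02) = 1 + j66.92 → |·| ≈ 66.927, ∠ ≈ 89.14°
pole (1 + j3346·0.0125) = 1 + j41.825 → |·| ≈ 41.837, ∠ ≈ 88.63°
|G| = 12.5 · 3.4922 / (3346 · 66.927 · 41.837) ≈ 4.6593e-06
Gain = 20 log₁₀(4.6593e-06) ≈ -106.63 dB
∠G = (73.36°) − (89.98° + 89.14° + 88.63°) = -194.39° ≡ 165.61° (principal value)

-106.6 dB, 165.6°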